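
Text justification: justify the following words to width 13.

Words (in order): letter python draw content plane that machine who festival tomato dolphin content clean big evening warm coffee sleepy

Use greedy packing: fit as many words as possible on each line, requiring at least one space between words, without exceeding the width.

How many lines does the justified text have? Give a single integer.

Line 1: ['letter', 'python'] (min_width=13, slack=0)
Line 2: ['draw', 'content'] (min_width=12, slack=1)
Line 3: ['plane', 'that'] (min_width=10, slack=3)
Line 4: ['machine', 'who'] (min_width=11, slack=2)
Line 5: ['festival'] (min_width=8, slack=5)
Line 6: ['tomato'] (min_width=6, slack=7)
Line 7: ['dolphin'] (min_width=7, slack=6)
Line 8: ['content', 'clean'] (min_width=13, slack=0)
Line 9: ['big', 'evening'] (min_width=11, slack=2)
Line 10: ['warm', 'coffee'] (min_width=11, slack=2)
Line 11: ['sleepy'] (min_width=6, slack=7)
Total lines: 11

Answer: 11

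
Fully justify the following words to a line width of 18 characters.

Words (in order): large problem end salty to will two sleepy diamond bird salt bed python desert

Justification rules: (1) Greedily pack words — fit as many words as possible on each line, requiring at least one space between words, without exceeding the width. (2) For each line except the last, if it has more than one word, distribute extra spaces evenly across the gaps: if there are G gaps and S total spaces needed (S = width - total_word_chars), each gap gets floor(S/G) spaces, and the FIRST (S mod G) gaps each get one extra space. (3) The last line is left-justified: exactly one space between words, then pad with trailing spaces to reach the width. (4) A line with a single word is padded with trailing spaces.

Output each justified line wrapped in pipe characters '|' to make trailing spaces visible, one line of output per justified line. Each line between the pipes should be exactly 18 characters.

Line 1: ['large', 'problem', 'end'] (min_width=17, slack=1)
Line 2: ['salty', 'to', 'will', 'two'] (min_width=17, slack=1)
Line 3: ['sleepy', 'diamond'] (min_width=14, slack=4)
Line 4: ['bird', 'salt', 'bed'] (min_width=13, slack=5)
Line 5: ['python', 'desert'] (min_width=13, slack=5)

Answer: |large  problem end|
|salty  to will two|
|sleepy     diamond|
|bird    salt   bed|
|python desert     |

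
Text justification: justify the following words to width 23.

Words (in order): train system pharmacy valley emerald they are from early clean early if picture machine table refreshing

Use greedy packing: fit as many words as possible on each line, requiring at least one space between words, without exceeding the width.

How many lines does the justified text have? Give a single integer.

Answer: 5

Derivation:
Line 1: ['train', 'system', 'pharmacy'] (min_width=21, slack=2)
Line 2: ['valley', 'emerald', 'they', 'are'] (min_width=23, slack=0)
Line 3: ['from', 'early', 'clean', 'early'] (min_width=22, slack=1)
Line 4: ['if', 'picture', 'machine'] (min_width=18, slack=5)
Line 5: ['table', 'refreshing'] (min_width=16, slack=7)
Total lines: 5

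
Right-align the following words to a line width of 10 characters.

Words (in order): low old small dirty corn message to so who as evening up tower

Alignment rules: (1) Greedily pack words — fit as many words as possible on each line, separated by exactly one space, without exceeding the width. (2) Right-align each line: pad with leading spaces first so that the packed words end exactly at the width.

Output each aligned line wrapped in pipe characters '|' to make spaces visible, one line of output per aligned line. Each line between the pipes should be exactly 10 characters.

Answer: |   low old|
|     small|
|dirty corn|
|message to|
| so who as|
|evening up|
|     tower|

Derivation:
Line 1: ['low', 'old'] (min_width=7, slack=3)
Line 2: ['small'] (min_width=5, slack=5)
Line 3: ['dirty', 'corn'] (min_width=10, slack=0)
Line 4: ['message', 'to'] (min_width=10, slack=0)
Line 5: ['so', 'who', 'as'] (min_width=9, slack=1)
Line 6: ['evening', 'up'] (min_width=10, slack=0)
Line 7: ['tower'] (min_width=5, slack=5)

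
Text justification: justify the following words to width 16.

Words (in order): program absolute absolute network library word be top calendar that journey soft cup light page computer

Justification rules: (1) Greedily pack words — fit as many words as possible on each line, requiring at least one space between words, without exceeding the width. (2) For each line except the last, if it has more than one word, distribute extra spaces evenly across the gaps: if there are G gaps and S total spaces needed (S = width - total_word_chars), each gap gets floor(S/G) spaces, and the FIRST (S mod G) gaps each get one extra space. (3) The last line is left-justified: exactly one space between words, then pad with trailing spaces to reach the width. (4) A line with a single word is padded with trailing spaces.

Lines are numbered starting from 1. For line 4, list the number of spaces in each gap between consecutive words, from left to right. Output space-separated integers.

Line 1: ['program', 'absolute'] (min_width=16, slack=0)
Line 2: ['absolute', 'network'] (min_width=16, slack=0)
Line 3: ['library', 'word', 'be'] (min_width=15, slack=1)
Line 4: ['top', 'calendar'] (min_width=12, slack=4)
Line 5: ['that', 'journey'] (min_width=12, slack=4)
Line 6: ['soft', 'cup', 'light'] (min_width=14, slack=2)
Line 7: ['page', 'computer'] (min_width=13, slack=3)

Answer: 5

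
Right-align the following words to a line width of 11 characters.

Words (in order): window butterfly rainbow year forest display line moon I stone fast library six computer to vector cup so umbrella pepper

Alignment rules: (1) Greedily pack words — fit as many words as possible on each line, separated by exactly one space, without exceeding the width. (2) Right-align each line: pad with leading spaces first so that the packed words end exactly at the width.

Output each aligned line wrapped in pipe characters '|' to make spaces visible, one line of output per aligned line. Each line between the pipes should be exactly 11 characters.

Line 1: ['window'] (min_width=6, slack=5)
Line 2: ['butterfly'] (min_width=9, slack=2)
Line 3: ['rainbow'] (min_width=7, slack=4)
Line 4: ['year', 'forest'] (min_width=11, slack=0)
Line 5: ['display'] (min_width=7, slack=4)
Line 6: ['line', 'moon', 'I'] (min_width=11, slack=0)
Line 7: ['stone', 'fast'] (min_width=10, slack=1)
Line 8: ['library', 'six'] (min_width=11, slack=0)
Line 9: ['computer', 'to'] (min_width=11, slack=0)
Line 10: ['vector', 'cup'] (min_width=10, slack=1)
Line 11: ['so', 'umbrella'] (min_width=11, slack=0)
Line 12: ['pepper'] (min_width=6, slack=5)

Answer: |     window|
|  butterfly|
|    rainbow|
|year forest|
|    display|
|line moon I|
| stone fast|
|library six|
|computer to|
| vector cup|
|so umbrella|
|     pepper|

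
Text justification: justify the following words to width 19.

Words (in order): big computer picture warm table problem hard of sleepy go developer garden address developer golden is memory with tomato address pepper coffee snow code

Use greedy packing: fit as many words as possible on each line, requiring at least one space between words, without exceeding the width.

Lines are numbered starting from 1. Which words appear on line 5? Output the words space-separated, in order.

Line 1: ['big', 'computer'] (min_width=12, slack=7)
Line 2: ['picture', 'warm', 'table'] (min_width=18, slack=1)
Line 3: ['problem', 'hard', 'of'] (min_width=15, slack=4)
Line 4: ['sleepy', 'go', 'developer'] (min_width=19, slack=0)
Line 5: ['garden', 'address'] (min_width=14, slack=5)
Line 6: ['developer', 'golden', 'is'] (min_width=19, slack=0)
Line 7: ['memory', 'with', 'tomato'] (min_width=18, slack=1)
Line 8: ['address', 'pepper'] (min_width=14, slack=5)
Line 9: ['coffee', 'snow', 'code'] (min_width=16, slack=3)

Answer: garden address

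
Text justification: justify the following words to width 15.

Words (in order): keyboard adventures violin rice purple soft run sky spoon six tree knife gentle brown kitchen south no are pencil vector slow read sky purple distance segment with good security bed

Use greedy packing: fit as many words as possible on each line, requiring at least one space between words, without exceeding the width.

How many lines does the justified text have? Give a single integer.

Line 1: ['keyboard'] (min_width=8, slack=7)
Line 2: ['adventures'] (min_width=10, slack=5)
Line 3: ['violin', 'rice'] (min_width=11, slack=4)
Line 4: ['purple', 'soft', 'run'] (min_width=15, slack=0)
Line 5: ['sky', 'spoon', 'six'] (min_width=13, slack=2)
Line 6: ['tree', 'knife'] (min_width=10, slack=5)
Line 7: ['gentle', 'brown'] (min_width=12, slack=3)
Line 8: ['kitchen', 'south'] (min_width=13, slack=2)
Line 9: ['no', 'are', 'pencil'] (min_width=13, slack=2)
Line 10: ['vector', 'slow'] (min_width=11, slack=4)
Line 11: ['read', 'sky', 'purple'] (min_width=15, slack=0)
Line 12: ['distance'] (min_width=8, slack=7)
Line 13: ['segment', 'with'] (min_width=12, slack=3)
Line 14: ['good', 'security'] (min_width=13, slack=2)
Line 15: ['bed'] (min_width=3, slack=12)
Total lines: 15

Answer: 15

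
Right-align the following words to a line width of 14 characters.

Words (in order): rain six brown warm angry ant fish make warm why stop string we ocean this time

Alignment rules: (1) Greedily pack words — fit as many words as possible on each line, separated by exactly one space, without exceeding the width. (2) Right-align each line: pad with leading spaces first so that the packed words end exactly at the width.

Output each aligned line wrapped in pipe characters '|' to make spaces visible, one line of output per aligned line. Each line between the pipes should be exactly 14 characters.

Line 1: ['rain', 'six', 'brown'] (min_width=14, slack=0)
Line 2: ['warm', 'angry', 'ant'] (min_width=14, slack=0)
Line 3: ['fish', 'make', 'warm'] (min_width=14, slack=0)
Line 4: ['why', 'stop'] (min_width=8, slack=6)
Line 5: ['string', 'we'] (min_width=9, slack=5)
Line 6: ['ocean', 'this'] (min_width=10, slack=4)
Line 7: ['time'] (min_width=4, slack=10)

Answer: |rain six brown|
|warm angry ant|
|fish make warm|
|      why stop|
|     string we|
|    ocean this|
|          time|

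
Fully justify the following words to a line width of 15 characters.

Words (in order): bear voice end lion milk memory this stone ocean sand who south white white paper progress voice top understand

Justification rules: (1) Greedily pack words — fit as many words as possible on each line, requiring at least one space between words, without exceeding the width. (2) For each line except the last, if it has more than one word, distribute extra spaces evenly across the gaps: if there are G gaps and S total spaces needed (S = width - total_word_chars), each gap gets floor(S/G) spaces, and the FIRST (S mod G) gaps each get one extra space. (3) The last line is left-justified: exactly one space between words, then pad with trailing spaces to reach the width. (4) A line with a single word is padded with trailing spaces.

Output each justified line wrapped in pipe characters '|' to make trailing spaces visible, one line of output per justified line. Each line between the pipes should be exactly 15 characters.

Line 1: ['bear', 'voice', 'end'] (min_width=14, slack=1)
Line 2: ['lion', 'milk'] (min_width=9, slack=6)
Line 3: ['memory', 'this'] (min_width=11, slack=4)
Line 4: ['stone', 'ocean'] (min_width=11, slack=4)
Line 5: ['sand', 'who', 'south'] (min_width=14, slack=1)
Line 6: ['white', 'white'] (min_width=11, slack=4)
Line 7: ['paper', 'progress'] (min_width=14, slack=1)
Line 8: ['voice', 'top'] (min_width=9, slack=6)
Line 9: ['understand'] (min_width=10, slack=5)

Answer: |bear  voice end|
|lion       milk|
|memory     this|
|stone     ocean|
|sand  who south|
|white     white|
|paper  progress|
|voice       top|
|understand     |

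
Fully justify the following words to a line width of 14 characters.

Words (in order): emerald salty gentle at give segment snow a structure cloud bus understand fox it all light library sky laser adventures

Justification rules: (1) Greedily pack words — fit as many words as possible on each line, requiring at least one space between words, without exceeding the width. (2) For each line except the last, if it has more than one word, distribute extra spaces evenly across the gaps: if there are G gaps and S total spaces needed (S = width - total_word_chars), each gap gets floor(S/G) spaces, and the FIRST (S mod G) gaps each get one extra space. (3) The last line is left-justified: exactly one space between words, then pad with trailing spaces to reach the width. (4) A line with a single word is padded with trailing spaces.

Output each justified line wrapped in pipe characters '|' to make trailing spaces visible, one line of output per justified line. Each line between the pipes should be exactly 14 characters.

Line 1: ['emerald', 'salty'] (min_width=13, slack=1)
Line 2: ['gentle', 'at', 'give'] (min_width=14, slack=0)
Line 3: ['segment', 'snow', 'a'] (min_width=14, slack=0)
Line 4: ['structure'] (min_width=9, slack=5)
Line 5: ['cloud', 'bus'] (min_width=9, slack=5)
Line 6: ['understand', 'fox'] (min_width=14, slack=0)
Line 7: ['it', 'all', 'light'] (min_width=12, slack=2)
Line 8: ['library', 'sky'] (min_width=11, slack=3)
Line 9: ['laser'] (min_width=5, slack=9)
Line 10: ['adventures'] (min_width=10, slack=4)

Answer: |emerald  salty|
|gentle at give|
|segment snow a|
|structure     |
|cloud      bus|
|understand fox|
|it  all  light|
|library    sky|
|laser         |
|adventures    |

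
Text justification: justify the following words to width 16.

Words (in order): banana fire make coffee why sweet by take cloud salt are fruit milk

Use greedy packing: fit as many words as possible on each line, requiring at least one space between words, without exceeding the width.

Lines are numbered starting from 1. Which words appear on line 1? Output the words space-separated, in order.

Answer: banana fire make

Derivation:
Line 1: ['banana', 'fire', 'make'] (min_width=16, slack=0)
Line 2: ['coffee', 'why', 'sweet'] (min_width=16, slack=0)
Line 3: ['by', 'take', 'cloud'] (min_width=13, slack=3)
Line 4: ['salt', 'are', 'fruit'] (min_width=14, slack=2)
Line 5: ['milk'] (min_width=4, slack=12)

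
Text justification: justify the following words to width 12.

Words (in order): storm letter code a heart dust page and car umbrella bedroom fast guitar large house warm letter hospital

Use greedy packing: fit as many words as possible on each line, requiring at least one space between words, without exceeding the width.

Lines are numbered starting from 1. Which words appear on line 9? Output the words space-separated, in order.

Line 1: ['storm', 'letter'] (min_width=12, slack=0)
Line 2: ['code', 'a', 'heart'] (min_width=12, slack=0)
Line 3: ['dust', 'page'] (min_width=9, slack=3)
Line 4: ['and', 'car'] (min_width=7, slack=5)
Line 5: ['umbrella'] (min_width=8, slack=4)
Line 6: ['bedroom', 'fast'] (min_width=12, slack=0)
Line 7: ['guitar', 'large'] (min_width=12, slack=0)
Line 8: ['house', 'warm'] (min_width=10, slack=2)
Line 9: ['letter'] (min_width=6, slack=6)
Line 10: ['hospital'] (min_width=8, slack=4)

Answer: letter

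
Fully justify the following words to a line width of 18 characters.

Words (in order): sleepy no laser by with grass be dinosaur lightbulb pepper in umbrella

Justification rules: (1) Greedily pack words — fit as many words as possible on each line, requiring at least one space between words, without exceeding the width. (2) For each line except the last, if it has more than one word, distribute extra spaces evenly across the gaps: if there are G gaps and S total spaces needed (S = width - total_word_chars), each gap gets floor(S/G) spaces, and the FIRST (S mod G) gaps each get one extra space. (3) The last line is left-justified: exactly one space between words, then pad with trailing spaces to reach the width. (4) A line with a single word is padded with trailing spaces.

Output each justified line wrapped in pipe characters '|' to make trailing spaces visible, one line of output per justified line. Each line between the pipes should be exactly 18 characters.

Answer: |sleepy no laser by|
|with    grass   be|
|dinosaur lightbulb|
|pepper in umbrella|

Derivation:
Line 1: ['sleepy', 'no', 'laser', 'by'] (min_width=18, slack=0)
Line 2: ['with', 'grass', 'be'] (min_width=13, slack=5)
Line 3: ['dinosaur', 'lightbulb'] (min_width=18, slack=0)
Line 4: ['pepper', 'in', 'umbrella'] (min_width=18, slack=0)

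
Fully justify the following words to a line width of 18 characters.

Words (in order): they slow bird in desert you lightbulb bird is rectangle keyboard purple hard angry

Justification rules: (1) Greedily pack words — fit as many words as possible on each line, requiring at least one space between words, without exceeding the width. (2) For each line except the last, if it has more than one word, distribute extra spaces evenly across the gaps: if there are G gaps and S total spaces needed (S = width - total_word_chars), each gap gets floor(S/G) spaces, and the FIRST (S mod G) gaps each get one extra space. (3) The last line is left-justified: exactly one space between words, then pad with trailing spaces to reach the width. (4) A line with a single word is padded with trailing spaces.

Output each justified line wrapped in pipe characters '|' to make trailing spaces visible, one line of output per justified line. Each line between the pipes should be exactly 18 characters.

Answer: |they  slow bird in|
|desert         you|
|lightbulb  bird is|
|rectangle keyboard|
|purple hard angry |

Derivation:
Line 1: ['they', 'slow', 'bird', 'in'] (min_width=17, slack=1)
Line 2: ['desert', 'you'] (min_width=10, slack=8)
Line 3: ['lightbulb', 'bird', 'is'] (min_width=17, slack=1)
Line 4: ['rectangle', 'keyboard'] (min_width=18, slack=0)
Line 5: ['purple', 'hard', 'angry'] (min_width=17, slack=1)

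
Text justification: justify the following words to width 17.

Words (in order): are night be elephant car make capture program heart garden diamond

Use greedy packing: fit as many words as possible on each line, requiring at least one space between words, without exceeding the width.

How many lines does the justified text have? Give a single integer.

Line 1: ['are', 'night', 'be'] (min_width=12, slack=5)
Line 2: ['elephant', 'car', 'make'] (min_width=17, slack=0)
Line 3: ['capture', 'program'] (min_width=15, slack=2)
Line 4: ['heart', 'garden'] (min_width=12, slack=5)
Line 5: ['diamond'] (min_width=7, slack=10)
Total lines: 5

Answer: 5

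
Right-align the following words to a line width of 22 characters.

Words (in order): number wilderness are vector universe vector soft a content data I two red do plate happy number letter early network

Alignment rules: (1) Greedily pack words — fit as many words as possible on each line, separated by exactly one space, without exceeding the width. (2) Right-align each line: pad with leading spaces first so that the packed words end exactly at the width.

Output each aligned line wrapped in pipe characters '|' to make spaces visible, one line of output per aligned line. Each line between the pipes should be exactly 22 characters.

Answer: | number wilderness are|
|vector universe vector|
| soft a content data I|
|two red do plate happy|
|   number letter early|
|               network|

Derivation:
Line 1: ['number', 'wilderness', 'are'] (min_width=21, slack=1)
Line 2: ['vector', 'universe', 'vector'] (min_width=22, slack=0)
Line 3: ['soft', 'a', 'content', 'data', 'I'] (min_width=21, slack=1)
Line 4: ['two', 'red', 'do', 'plate', 'happy'] (min_width=22, slack=0)
Line 5: ['number', 'letter', 'early'] (min_width=19, slack=3)
Line 6: ['network'] (min_width=7, slack=15)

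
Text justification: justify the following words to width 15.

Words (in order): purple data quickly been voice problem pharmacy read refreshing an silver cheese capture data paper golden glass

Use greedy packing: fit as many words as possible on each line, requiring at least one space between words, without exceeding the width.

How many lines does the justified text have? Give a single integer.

Answer: 9

Derivation:
Line 1: ['purple', 'data'] (min_width=11, slack=4)
Line 2: ['quickly', 'been'] (min_width=12, slack=3)
Line 3: ['voice', 'problem'] (min_width=13, slack=2)
Line 4: ['pharmacy', 'read'] (min_width=13, slack=2)
Line 5: ['refreshing', 'an'] (min_width=13, slack=2)
Line 6: ['silver', 'cheese'] (min_width=13, slack=2)
Line 7: ['capture', 'data'] (min_width=12, slack=3)
Line 8: ['paper', 'golden'] (min_width=12, slack=3)
Line 9: ['glass'] (min_width=5, slack=10)
Total lines: 9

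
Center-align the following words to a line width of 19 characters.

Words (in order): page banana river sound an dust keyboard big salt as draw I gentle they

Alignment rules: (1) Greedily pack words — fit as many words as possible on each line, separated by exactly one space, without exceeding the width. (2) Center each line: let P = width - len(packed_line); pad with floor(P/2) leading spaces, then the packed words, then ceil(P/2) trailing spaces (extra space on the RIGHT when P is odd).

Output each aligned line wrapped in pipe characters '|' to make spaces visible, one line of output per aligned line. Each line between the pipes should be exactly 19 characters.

Answer: | page banana river |
|   sound an dust   |
| keyboard big salt |
| as draw I gentle  |
|       they        |

Derivation:
Line 1: ['page', 'banana', 'river'] (min_width=17, slack=2)
Line 2: ['sound', 'an', 'dust'] (min_width=13, slack=6)
Line 3: ['keyboard', 'big', 'salt'] (min_width=17, slack=2)
Line 4: ['as', 'draw', 'I', 'gentle'] (min_width=16, slack=3)
Line 5: ['they'] (min_width=4, slack=15)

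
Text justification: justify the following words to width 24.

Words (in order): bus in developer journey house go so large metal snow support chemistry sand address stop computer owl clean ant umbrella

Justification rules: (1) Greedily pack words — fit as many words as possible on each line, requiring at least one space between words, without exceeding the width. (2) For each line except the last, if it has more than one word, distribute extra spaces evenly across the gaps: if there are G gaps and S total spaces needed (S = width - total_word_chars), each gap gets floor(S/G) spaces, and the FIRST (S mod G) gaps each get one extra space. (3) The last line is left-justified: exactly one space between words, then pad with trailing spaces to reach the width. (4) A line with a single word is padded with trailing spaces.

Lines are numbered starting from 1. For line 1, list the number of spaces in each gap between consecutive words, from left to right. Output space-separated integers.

Line 1: ['bus', 'in', 'developer', 'journey'] (min_width=24, slack=0)
Line 2: ['house', 'go', 'so', 'large', 'metal'] (min_width=23, slack=1)
Line 3: ['snow', 'support', 'chemistry'] (min_width=22, slack=2)
Line 4: ['sand', 'address', 'stop'] (min_width=17, slack=7)
Line 5: ['computer', 'owl', 'clean', 'ant'] (min_width=22, slack=2)
Line 6: ['umbrella'] (min_width=8, slack=16)

Answer: 1 1 1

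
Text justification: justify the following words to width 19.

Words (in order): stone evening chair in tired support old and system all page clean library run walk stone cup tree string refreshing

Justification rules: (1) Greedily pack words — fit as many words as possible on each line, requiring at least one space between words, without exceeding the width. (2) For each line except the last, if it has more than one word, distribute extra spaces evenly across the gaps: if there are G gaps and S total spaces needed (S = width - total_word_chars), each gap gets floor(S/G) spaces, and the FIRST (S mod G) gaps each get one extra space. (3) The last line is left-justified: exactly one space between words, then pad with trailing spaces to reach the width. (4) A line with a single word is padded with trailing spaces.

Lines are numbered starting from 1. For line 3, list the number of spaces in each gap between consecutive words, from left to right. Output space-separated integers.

Line 1: ['stone', 'evening', 'chair'] (min_width=19, slack=0)
Line 2: ['in', 'tired', 'support'] (min_width=16, slack=3)
Line 3: ['old', 'and', 'system', 'all'] (min_width=18, slack=1)
Line 4: ['page', 'clean', 'library'] (min_width=18, slack=1)
Line 5: ['run', 'walk', 'stone', 'cup'] (min_width=18, slack=1)
Line 6: ['tree', 'string'] (min_width=11, slack=8)
Line 7: ['refreshing'] (min_width=10, slack=9)

Answer: 2 1 1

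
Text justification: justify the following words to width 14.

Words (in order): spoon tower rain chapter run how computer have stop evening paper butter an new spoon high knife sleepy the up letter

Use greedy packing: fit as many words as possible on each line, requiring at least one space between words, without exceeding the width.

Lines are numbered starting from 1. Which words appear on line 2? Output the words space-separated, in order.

Line 1: ['spoon', 'tower'] (min_width=11, slack=3)
Line 2: ['rain', 'chapter'] (min_width=12, slack=2)
Line 3: ['run', 'how'] (min_width=7, slack=7)
Line 4: ['computer', 'have'] (min_width=13, slack=1)
Line 5: ['stop', 'evening'] (min_width=12, slack=2)
Line 6: ['paper', 'butter'] (min_width=12, slack=2)
Line 7: ['an', 'new', 'spoon'] (min_width=12, slack=2)
Line 8: ['high', 'knife'] (min_width=10, slack=4)
Line 9: ['sleepy', 'the', 'up'] (min_width=13, slack=1)
Line 10: ['letter'] (min_width=6, slack=8)

Answer: rain chapter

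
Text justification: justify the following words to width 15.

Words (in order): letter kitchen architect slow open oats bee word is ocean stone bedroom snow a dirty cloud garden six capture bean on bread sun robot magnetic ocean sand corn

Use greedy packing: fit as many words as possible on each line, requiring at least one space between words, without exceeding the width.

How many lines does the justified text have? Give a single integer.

Line 1: ['letter', 'kitchen'] (min_width=14, slack=1)
Line 2: ['architect', 'slow'] (min_width=14, slack=1)
Line 3: ['open', 'oats', 'bee'] (min_width=13, slack=2)
Line 4: ['word', 'is', 'ocean'] (min_width=13, slack=2)
Line 5: ['stone', 'bedroom'] (min_width=13, slack=2)
Line 6: ['snow', 'a', 'dirty'] (min_width=12, slack=3)
Line 7: ['cloud', 'garden'] (min_width=12, slack=3)
Line 8: ['six', 'capture'] (min_width=11, slack=4)
Line 9: ['bean', 'on', 'bread'] (min_width=13, slack=2)
Line 10: ['sun', 'robot'] (min_width=9, slack=6)
Line 11: ['magnetic', 'ocean'] (min_width=14, slack=1)
Line 12: ['sand', 'corn'] (min_width=9, slack=6)
Total lines: 12

Answer: 12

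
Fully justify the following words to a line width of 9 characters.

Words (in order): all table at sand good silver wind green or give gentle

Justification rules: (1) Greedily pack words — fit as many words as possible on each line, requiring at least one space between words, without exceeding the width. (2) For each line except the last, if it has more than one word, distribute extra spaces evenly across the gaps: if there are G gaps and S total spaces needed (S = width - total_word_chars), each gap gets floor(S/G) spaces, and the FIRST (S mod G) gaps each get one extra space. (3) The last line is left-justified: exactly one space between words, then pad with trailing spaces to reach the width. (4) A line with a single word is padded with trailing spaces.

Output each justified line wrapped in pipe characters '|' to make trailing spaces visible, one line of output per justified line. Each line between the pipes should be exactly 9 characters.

Line 1: ['all', 'table'] (min_width=9, slack=0)
Line 2: ['at', 'sand'] (min_width=7, slack=2)
Line 3: ['good'] (min_width=4, slack=5)
Line 4: ['silver'] (min_width=6, slack=3)
Line 5: ['wind'] (min_width=4, slack=5)
Line 6: ['green', 'or'] (min_width=8, slack=1)
Line 7: ['give'] (min_width=4, slack=5)
Line 8: ['gentle'] (min_width=6, slack=3)

Answer: |all table|
|at   sand|
|good     |
|silver   |
|wind     |
|green  or|
|give     |
|gentle   |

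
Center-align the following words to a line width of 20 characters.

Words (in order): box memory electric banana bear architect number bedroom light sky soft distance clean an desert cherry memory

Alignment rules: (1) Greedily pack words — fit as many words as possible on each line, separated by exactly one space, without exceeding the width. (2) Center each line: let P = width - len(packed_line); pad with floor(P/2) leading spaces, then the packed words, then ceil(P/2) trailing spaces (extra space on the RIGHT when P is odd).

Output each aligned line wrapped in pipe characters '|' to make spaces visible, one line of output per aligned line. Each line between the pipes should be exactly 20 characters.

Line 1: ['box', 'memory', 'electric'] (min_width=19, slack=1)
Line 2: ['banana', 'bear'] (min_width=11, slack=9)
Line 3: ['architect', 'number'] (min_width=16, slack=4)
Line 4: ['bedroom', 'light', 'sky'] (min_width=17, slack=3)
Line 5: ['soft', 'distance', 'clean'] (min_width=19, slack=1)
Line 6: ['an', 'desert', 'cherry'] (min_width=16, slack=4)
Line 7: ['memory'] (min_width=6, slack=14)

Answer: |box memory electric |
|    banana bear     |
|  architect number  |
| bedroom light sky  |
|soft distance clean |
|  an desert cherry  |
|       memory       |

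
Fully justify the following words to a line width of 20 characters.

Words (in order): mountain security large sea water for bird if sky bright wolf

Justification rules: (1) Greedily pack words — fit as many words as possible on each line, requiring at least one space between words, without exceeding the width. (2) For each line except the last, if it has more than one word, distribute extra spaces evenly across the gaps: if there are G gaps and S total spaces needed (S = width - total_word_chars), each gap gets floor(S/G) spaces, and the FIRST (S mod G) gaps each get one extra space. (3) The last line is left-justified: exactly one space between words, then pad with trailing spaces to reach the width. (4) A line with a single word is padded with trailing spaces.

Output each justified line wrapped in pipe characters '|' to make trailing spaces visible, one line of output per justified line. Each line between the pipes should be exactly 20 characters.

Answer: |mountain    security|
|large  sea water for|
|bird  if  sky bright|
|wolf                |

Derivation:
Line 1: ['mountain', 'security'] (min_width=17, slack=3)
Line 2: ['large', 'sea', 'water', 'for'] (min_width=19, slack=1)
Line 3: ['bird', 'if', 'sky', 'bright'] (min_width=18, slack=2)
Line 4: ['wolf'] (min_width=4, slack=16)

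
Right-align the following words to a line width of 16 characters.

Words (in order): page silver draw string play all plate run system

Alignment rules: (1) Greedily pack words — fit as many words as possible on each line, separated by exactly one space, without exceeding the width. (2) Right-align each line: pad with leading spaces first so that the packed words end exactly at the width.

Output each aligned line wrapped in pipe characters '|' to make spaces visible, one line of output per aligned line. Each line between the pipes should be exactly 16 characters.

Line 1: ['page', 'silver', 'draw'] (min_width=16, slack=0)
Line 2: ['string', 'play', 'all'] (min_width=15, slack=1)
Line 3: ['plate', 'run', 'system'] (min_width=16, slack=0)

Answer: |page silver draw|
| string play all|
|plate run system|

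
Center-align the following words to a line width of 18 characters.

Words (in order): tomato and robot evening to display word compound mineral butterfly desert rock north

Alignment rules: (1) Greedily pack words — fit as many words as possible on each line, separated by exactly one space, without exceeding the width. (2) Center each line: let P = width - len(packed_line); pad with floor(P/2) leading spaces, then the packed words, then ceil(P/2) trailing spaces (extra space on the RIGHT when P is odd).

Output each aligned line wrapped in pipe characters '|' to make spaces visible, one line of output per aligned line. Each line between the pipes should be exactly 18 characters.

Line 1: ['tomato', 'and', 'robot'] (min_width=16, slack=2)
Line 2: ['evening', 'to', 'display'] (min_width=18, slack=0)
Line 3: ['word', 'compound'] (min_width=13, slack=5)
Line 4: ['mineral', 'butterfly'] (min_width=17, slack=1)
Line 5: ['desert', 'rock', 'north'] (min_width=17, slack=1)

Answer: | tomato and robot |
|evening to display|
|  word compound   |
|mineral butterfly |
|desert rock north |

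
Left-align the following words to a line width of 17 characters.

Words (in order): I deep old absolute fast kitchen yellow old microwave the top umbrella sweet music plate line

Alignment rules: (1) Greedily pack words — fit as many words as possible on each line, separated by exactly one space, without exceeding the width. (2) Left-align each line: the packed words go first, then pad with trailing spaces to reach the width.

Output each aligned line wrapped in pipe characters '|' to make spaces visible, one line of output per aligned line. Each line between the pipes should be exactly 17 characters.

Line 1: ['I', 'deep', 'old'] (min_width=10, slack=7)
Line 2: ['absolute', 'fast'] (min_width=13, slack=4)
Line 3: ['kitchen', 'yellow'] (min_width=14, slack=3)
Line 4: ['old', 'microwave', 'the'] (min_width=17, slack=0)
Line 5: ['top', 'umbrella'] (min_width=12, slack=5)
Line 6: ['sweet', 'music', 'plate'] (min_width=17, slack=0)
Line 7: ['line'] (min_width=4, slack=13)

Answer: |I deep old       |
|absolute fast    |
|kitchen yellow   |
|old microwave the|
|top umbrella     |
|sweet music plate|
|line             |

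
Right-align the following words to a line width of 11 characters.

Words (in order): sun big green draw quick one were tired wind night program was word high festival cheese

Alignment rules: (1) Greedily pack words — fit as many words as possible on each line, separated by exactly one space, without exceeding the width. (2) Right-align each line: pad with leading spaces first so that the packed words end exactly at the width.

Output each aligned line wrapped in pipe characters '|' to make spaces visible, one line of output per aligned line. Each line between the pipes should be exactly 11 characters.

Answer: |    sun big|
| green draw|
|  quick one|
| were tired|
| wind night|
|program was|
|  word high|
|   festival|
|     cheese|

Derivation:
Line 1: ['sun', 'big'] (min_width=7, slack=4)
Line 2: ['green', 'draw'] (min_width=10, slack=1)
Line 3: ['quick', 'one'] (min_width=9, slack=2)
Line 4: ['were', 'tired'] (min_width=10, slack=1)
Line 5: ['wind', 'night'] (min_width=10, slack=1)
Line 6: ['program', 'was'] (min_width=11, slack=0)
Line 7: ['word', 'high'] (min_width=9, slack=2)
Line 8: ['festival'] (min_width=8, slack=3)
Line 9: ['cheese'] (min_width=6, slack=5)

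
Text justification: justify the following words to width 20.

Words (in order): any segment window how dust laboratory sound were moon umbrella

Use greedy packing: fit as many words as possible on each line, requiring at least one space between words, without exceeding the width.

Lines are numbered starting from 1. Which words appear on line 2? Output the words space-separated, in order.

Line 1: ['any', 'segment', 'window'] (min_width=18, slack=2)
Line 2: ['how', 'dust', 'laboratory'] (min_width=19, slack=1)
Line 3: ['sound', 'were', 'moon'] (min_width=15, slack=5)
Line 4: ['umbrella'] (min_width=8, slack=12)

Answer: how dust laboratory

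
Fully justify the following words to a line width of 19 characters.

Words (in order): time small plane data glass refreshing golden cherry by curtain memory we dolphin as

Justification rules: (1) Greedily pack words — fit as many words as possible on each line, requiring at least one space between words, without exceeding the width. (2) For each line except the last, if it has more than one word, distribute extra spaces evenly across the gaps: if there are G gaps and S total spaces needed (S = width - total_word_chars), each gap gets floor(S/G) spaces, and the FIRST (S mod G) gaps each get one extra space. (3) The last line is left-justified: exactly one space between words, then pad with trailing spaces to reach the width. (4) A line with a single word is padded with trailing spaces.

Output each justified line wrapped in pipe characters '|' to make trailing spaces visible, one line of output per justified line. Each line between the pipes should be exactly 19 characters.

Answer: |time   small  plane|
|data          glass|
|refreshing   golden|
|cherry  by  curtain|
|memory  we  dolphin|
|as                 |

Derivation:
Line 1: ['time', 'small', 'plane'] (min_width=16, slack=3)
Line 2: ['data', 'glass'] (min_width=10, slack=9)
Line 3: ['refreshing', 'golden'] (min_width=17, slack=2)
Line 4: ['cherry', 'by', 'curtain'] (min_width=17, slack=2)
Line 5: ['memory', 'we', 'dolphin'] (min_width=17, slack=2)
Line 6: ['as'] (min_width=2, slack=17)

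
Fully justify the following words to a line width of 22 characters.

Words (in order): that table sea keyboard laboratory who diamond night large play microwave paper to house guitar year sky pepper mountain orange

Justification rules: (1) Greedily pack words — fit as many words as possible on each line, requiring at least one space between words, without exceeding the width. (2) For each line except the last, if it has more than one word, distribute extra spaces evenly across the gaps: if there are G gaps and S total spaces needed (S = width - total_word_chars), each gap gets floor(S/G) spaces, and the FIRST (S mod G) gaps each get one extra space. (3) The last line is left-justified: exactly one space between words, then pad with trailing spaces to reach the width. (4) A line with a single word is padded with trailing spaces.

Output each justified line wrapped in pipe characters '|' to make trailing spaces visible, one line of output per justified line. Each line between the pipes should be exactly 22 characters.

Line 1: ['that', 'table', 'sea'] (min_width=14, slack=8)
Line 2: ['keyboard', 'laboratory'] (min_width=19, slack=3)
Line 3: ['who', 'diamond', 'night'] (min_width=17, slack=5)
Line 4: ['large', 'play', 'microwave'] (min_width=20, slack=2)
Line 5: ['paper', 'to', 'house', 'guitar'] (min_width=21, slack=1)
Line 6: ['year', 'sky', 'pepper'] (min_width=15, slack=7)
Line 7: ['mountain', 'orange'] (min_width=15, slack=7)

Answer: |that     table     sea|
|keyboard    laboratory|
|who    diamond   night|
|large  play  microwave|
|paper  to house guitar|
|year     sky    pepper|
|mountain orange       |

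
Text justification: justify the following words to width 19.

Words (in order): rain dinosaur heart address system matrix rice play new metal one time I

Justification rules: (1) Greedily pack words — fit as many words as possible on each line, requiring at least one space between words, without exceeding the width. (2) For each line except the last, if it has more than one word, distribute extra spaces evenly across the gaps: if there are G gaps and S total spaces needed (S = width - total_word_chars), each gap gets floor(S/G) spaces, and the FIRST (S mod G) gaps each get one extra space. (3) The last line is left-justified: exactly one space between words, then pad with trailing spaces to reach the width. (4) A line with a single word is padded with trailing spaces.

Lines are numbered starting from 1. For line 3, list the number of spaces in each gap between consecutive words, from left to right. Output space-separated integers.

Line 1: ['rain', 'dinosaur', 'heart'] (min_width=19, slack=0)
Line 2: ['address', 'system'] (min_width=14, slack=5)
Line 3: ['matrix', 'rice', 'play'] (min_width=16, slack=3)
Line 4: ['new', 'metal', 'one', 'time'] (min_width=18, slack=1)
Line 5: ['I'] (min_width=1, slack=18)

Answer: 3 2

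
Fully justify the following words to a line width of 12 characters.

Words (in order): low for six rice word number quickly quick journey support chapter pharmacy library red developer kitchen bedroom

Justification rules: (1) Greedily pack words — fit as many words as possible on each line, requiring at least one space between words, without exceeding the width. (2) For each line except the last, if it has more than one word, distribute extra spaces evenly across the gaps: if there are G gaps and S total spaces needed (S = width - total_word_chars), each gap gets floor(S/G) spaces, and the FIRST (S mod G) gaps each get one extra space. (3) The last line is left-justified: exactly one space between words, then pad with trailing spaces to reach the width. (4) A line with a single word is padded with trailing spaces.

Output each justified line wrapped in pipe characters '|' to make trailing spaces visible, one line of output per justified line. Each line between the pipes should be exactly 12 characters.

Answer: |low  for six|
|rice    word|
|number      |
|quickly     |
|quick       |
|journey     |
|support     |
|chapter     |
|pharmacy    |
|library  red|
|developer   |
|kitchen     |
|bedroom     |

Derivation:
Line 1: ['low', 'for', 'six'] (min_width=11, slack=1)
Line 2: ['rice', 'word'] (min_width=9, slack=3)
Line 3: ['number'] (min_width=6, slack=6)
Line 4: ['quickly'] (min_width=7, slack=5)
Line 5: ['quick'] (min_width=5, slack=7)
Line 6: ['journey'] (min_width=7, slack=5)
Line 7: ['support'] (min_width=7, slack=5)
Line 8: ['chapter'] (min_width=7, slack=5)
Line 9: ['pharmacy'] (min_width=8, slack=4)
Line 10: ['library', 'red'] (min_width=11, slack=1)
Line 11: ['developer'] (min_width=9, slack=3)
Line 12: ['kitchen'] (min_width=7, slack=5)
Line 13: ['bedroom'] (min_width=7, slack=5)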